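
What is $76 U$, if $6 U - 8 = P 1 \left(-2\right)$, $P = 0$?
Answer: $\frac{304}{3} \approx 101.33$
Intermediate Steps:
$U = \frac{4}{3}$ ($U = \frac{4}{3} + \frac{0 \cdot 1 \left(-2\right)}{6} = \frac{4}{3} + \frac{0 \left(-2\right)}{6} = \frac{4}{3} + \frac{1}{6} \cdot 0 = \frac{4}{3} + 0 = \frac{4}{3} \approx 1.3333$)
$76 U = 76 \cdot \frac{4}{3} = \frac{304}{3}$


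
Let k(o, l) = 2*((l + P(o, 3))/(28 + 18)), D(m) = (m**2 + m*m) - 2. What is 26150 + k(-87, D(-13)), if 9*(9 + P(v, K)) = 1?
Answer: 235478/9 ≈ 26164.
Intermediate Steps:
P(v, K) = -80/9 (P(v, K) = -9 + (1/9)*1 = -9 + 1/9 = -80/9)
D(m) = -2 + 2*m**2 (D(m) = (m**2 + m**2) - 2 = 2*m**2 - 2 = -2 + 2*m**2)
k(o, l) = -80/207 + l/23 (k(o, l) = 2*((l - 80/9)/(28 + 18)) = 2*((-80/9 + l)/46) = 2*((-80/9 + l)*(1/46)) = 2*(-40/207 + l/46) = -80/207 + l/23)
26150 + k(-87, D(-13)) = 26150 + (-80/207 + (-2 + 2*(-13)**2)/23) = 26150 + (-80/207 + (-2 + 2*169)/23) = 26150 + (-80/207 + (-2 + 338)/23) = 26150 + (-80/207 + (1/23)*336) = 26150 + (-80/207 + 336/23) = 26150 + 128/9 = 235478/9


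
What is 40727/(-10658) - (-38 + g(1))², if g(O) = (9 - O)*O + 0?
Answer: -9632927/10658 ≈ -903.82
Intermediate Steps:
g(O) = O*(9 - O) (g(O) = O*(9 - O) + 0 = O*(9 - O))
40727/(-10658) - (-38 + g(1))² = 40727/(-10658) - (-38 + 1*(9 - 1*1))² = 40727*(-1/10658) - (-38 + 1*(9 - 1))² = -40727/10658 - (-38 + 1*8)² = -40727/10658 - (-38 + 8)² = -40727/10658 - 1*(-30)² = -40727/10658 - 1*900 = -40727/10658 - 900 = -9632927/10658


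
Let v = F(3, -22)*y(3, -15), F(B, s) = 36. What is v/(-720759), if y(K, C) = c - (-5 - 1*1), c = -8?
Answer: 24/240253 ≈ 9.9895e-5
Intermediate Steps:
y(K, C) = -2 (y(K, C) = -8 - (-5 - 1*1) = -8 - (-5 - 1) = -8 - 1*(-6) = -8 + 6 = -2)
v = -72 (v = 36*(-2) = -72)
v/(-720759) = -72/(-720759) = -72*(-1/720759) = 24/240253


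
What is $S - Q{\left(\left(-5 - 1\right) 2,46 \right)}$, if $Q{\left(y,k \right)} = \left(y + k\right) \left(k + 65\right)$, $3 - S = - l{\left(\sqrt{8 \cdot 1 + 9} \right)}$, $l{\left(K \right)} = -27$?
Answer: $-3798$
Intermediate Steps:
$S = -24$ ($S = 3 - \left(-1\right) \left(-27\right) = 3 - 27 = -24$)
$Q{\left(y,k \right)} = \left(65 + k\right) \left(k + y\right)$ ($Q{\left(y,k \right)} = \left(k + y\right) \left(65 + k\right) = \left(65 + k\right) \left(k + y\right)$)
$S - Q{\left(\left(-5 - 1\right) 2,46 \right)} = -24 - \left(46^{2} + 65 \cdot 46 + 65 \left(-5 - 1\right) 2 + 46 \left(-5 - 1\right) 2\right) = -24 - \left(2116 + 2990 + 65 \left(\left(-6\right) 2\right) + 46 \left(\left(-6\right) 2\right)\right) = -24 - \left(2116 + 2990 + 65 \left(-12\right) + 46 \left(-12\right)\right) = -24 - \left(2116 + 2990 - 780 - 552\right) = -24 - 3774 = -3798$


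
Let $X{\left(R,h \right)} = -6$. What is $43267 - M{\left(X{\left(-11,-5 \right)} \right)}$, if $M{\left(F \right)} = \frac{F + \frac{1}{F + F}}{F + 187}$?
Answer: $\frac{93975997}{2172} \approx 43267.0$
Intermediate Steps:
$M{\left(F \right)} = \frac{F + \frac{1}{2 F}}{187 + F}$
$43267 - M{\left(X{\left(-11,-5 \right)} \right)} = 43267 - \frac{\frac{1}{2} + \left(-6\right)^{2}}{\left(-6\right) \left(187 - 6\right)} = 43267 - - \frac{\frac{1}{2} + 36}{6 \cdot 181} = 43267 - \left(- \frac{1}{6}\right) \frac{1}{181} \cdot \frac{73}{2} = 43267 - - \frac{73}{2172} = 43267 + \frac{73}{2172} = \frac{93975997}{2172}$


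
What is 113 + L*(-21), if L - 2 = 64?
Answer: -1273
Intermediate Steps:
L = 66 (L = 2 + 64 = 66)
113 + L*(-21) = 113 + 66*(-21) = 113 - 1386 = -1273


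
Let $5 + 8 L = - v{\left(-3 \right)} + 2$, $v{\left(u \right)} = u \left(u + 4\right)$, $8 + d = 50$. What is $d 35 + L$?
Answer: $1470$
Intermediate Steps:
$d = 42$ ($d = -8 + 50 = 42$)
$v{\left(u \right)} = u \left(4 + u\right)$
$L = 0$ ($L = - \frac{5}{8} + \frac{- \left(-3\right) \left(4 - 3\right) + 2}{8} = - \frac{5}{8} + \frac{- \left(-3\right) 1 + 2}{8} = - \frac{5}{8} + \frac{\left(-1\right) \left(-3\right) + 2}{8} = - \frac{5}{8} + \frac{3 + 2}{8} = - \frac{5}{8} + \frac{1}{8} \cdot 5 = - \frac{5}{8} + \frac{5}{8} = 0$)
$d 35 + L = 42 \cdot 35 + 0 = 1470 + 0 = 1470$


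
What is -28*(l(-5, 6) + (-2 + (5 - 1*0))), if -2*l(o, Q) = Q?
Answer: 0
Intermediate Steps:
l(o, Q) = -Q/2
-28*(l(-5, 6) + (-2 + (5 - 1*0))) = -28*(-½*6 + (-2 + (5 - 1*0))) = -28*(-3 + (-2 + (5 + 0))) = -28*(-3 + (-2 + 5)) = -28*(-3 + 3) = -28*0 = 0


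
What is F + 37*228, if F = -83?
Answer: 8353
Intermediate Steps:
F + 37*228 = -83 + 37*228 = -83 + 8436 = 8353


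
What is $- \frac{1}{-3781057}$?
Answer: $\frac{1}{3781057} \approx 2.6448 \cdot 10^{-7}$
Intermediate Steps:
$- \frac{1}{-3781057} = \left(-1\right) \left(- \frac{1}{3781057}\right) = \frac{1}{3781057}$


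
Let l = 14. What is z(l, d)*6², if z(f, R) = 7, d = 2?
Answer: 252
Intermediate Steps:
z(l, d)*6² = 7*6² = 7*36 = 252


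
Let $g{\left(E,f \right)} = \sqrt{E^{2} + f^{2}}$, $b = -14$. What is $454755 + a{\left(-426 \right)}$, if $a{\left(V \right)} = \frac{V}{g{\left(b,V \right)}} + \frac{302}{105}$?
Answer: $\frac{47749577}{105} - \frac{213 \sqrt{45418}}{45418} \approx 4.5476 \cdot 10^{5}$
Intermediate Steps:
$a{\left(V \right)} = \frac{302}{105} + \frac{V}{\sqrt{196 + V^{2}}}$ ($a{\left(V \right)} = \frac{V}{\sqrt{\left(-14\right)^{2} + V^{2}}} + \frac{302}{105} = \frac{V}{\sqrt{196 + V^{2}}} + 302 \cdot \frac{1}{105} = \frac{V}{\sqrt{196 + V^{2}}} + \frac{302}{105} = \frac{302}{105} + \frac{V}{\sqrt{196 + V^{2}}}$)
$454755 + a{\left(-426 \right)} = 454755 + \left(\frac{302}{105} - \frac{426}{\sqrt{196 + \left(-426\right)^{2}}}\right) = 454755 + \left(\frac{302}{105} - \frac{426}{\sqrt{196 + 181476}}\right) = 454755 + \left(\frac{302}{105} - \frac{426}{2 \sqrt{45418}}\right) = 454755 + \left(\frac{302}{105} - 426 \frac{\sqrt{45418}}{90836}\right) = 454755 + \left(\frac{302}{105} - \frac{213 \sqrt{45418}}{45418}\right) = \frac{47749577}{105} - \frac{213 \sqrt{45418}}{45418}$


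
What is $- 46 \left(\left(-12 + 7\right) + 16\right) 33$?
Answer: $-16698$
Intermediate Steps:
$- 46 \left(\left(-12 + 7\right) + 16\right) 33 = - 46 \left(-5 + 16\right) 33 = \left(-46\right) 11 \cdot 33 = \left(-506\right) 33 = -16698$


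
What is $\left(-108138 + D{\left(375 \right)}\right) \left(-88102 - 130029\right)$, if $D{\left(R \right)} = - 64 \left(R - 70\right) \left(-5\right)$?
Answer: $2298664478$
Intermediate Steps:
$D{\left(R \right)} = -22400 + 320 R$ ($D{\left(R \right)} = - 64 \left(-70 + R\right) \left(-5\right) = \left(4480 - 64 R\right) \left(-5\right) = -22400 + 320 R$)
$\left(-108138 + D{\left(375 \right)}\right) \left(-88102 - 130029\right) = \left(-108138 + \left(-22400 + 320 \cdot 375\right)\right) \left(-88102 - 130029\right) = \left(-108138 + \left(-22400 + 120000\right)\right) \left(-218131\right) = \left(-108138 + 97600\right) \left(-218131\right) = \left(-10538\right) \left(-218131\right) = 2298664478$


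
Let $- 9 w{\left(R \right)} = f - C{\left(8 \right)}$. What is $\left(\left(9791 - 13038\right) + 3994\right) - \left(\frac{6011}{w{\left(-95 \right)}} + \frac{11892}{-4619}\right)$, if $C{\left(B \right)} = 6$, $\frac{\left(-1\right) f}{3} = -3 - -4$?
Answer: $- \frac{24302524}{4619} \approx -5261.4$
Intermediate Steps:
$f = -3$ ($f = - 3 \left(-3 - -4\right) = - 3 \left(-3 + 4\right) = \left(-3\right) 1 = -3$)
$w{\left(R \right)} = 1$ ($w{\left(R \right)} = - \frac{-3 - 6}{9} = \left(- \frac{1}{9}\right) \left(-9\right) = 1$)
$\left(\left(9791 - 13038\right) + 3994\right) - \left(\frac{6011}{w{\left(-95 \right)}} + \frac{11892}{-4619}\right) = \left(\left(9791 - 13038\right) + 3994\right) - \left(\frac{6011}{1} + \frac{11892}{-4619}\right) = \left(-3247 + 3994\right) - \left(6011 \cdot 1 + 11892 \left(- \frac{1}{4619}\right)\right) = 747 - \left(6011 - \frac{11892}{4619}\right) = 747 - \frac{27752917}{4619} = - \frac{24302524}{4619}$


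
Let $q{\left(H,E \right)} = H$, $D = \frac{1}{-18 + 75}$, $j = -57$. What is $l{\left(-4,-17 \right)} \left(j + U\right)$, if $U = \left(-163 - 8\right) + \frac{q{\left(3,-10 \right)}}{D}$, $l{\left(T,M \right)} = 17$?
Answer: $-969$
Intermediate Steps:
$D = \frac{1}{57} \approx 0.017544$
$U = 0$ ($U = \left(-163 - 8\right) + 3 \frac{1}{\frac{1}{57}} = -171 + 3 \cdot 57 = -171 + 171 = 0$)
$l{\left(-4,-17 \right)} \left(j + U\right) = 17 \left(-57 + 0\right) = 17 \left(-57\right) = -969$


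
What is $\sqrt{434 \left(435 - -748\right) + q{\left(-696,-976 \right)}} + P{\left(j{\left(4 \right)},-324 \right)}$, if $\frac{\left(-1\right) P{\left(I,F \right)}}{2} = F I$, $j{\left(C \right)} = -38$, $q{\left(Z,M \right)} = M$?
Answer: $-24624 + \sqrt{512446} \approx -23908.0$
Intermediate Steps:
$P{\left(I,F \right)} = - 2 F I$
$\sqrt{434 \left(435 - -748\right) + q{\left(-696,-976 \right)}} + P{\left(j{\left(4 \right)},-324 \right)} = \sqrt{434 \left(435 - -748\right) - 976} - \left(-648\right) \left(-38\right) = \sqrt{434 \left(435 + 748\right) - 976} - 24624 = \sqrt{434 \cdot 1183 - 976} - 24624 = \sqrt{513422 - 976} - 24624 = \sqrt{512446} - 24624 = -24624 + \sqrt{512446}$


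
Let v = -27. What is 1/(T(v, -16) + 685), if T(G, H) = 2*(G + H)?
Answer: 1/599 ≈ 0.0016694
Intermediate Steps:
T(G, H) = 2*G + 2*H
1/(T(v, -16) + 685) = 1/((2*(-27) + 2*(-16)) + 685) = 1/((-54 - 32) + 685) = 1/(-86 + 685) = 1/599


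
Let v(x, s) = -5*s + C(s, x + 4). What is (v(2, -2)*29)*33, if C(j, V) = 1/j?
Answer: 18183/2 ≈ 9091.5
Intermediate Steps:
C(j, V) = 1/j
v(x, s) = 1/s - 5*s (v(x, s) = -5*s + 1/s = 1/s - 5*s)
(v(2, -2)*29)*33 = ((1/(-2) - 5*(-2))*29)*33 = ((-1/2 + 10)*29)*33 = ((19/2)*29)*33 = (551/2)*33 = 18183/2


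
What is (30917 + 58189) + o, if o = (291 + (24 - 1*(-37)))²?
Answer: 213010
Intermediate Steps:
o = 123904 (o = (291 + (24 + 37))² = (291 + 61)² = 352² = 123904)
(30917 + 58189) + o = (30917 + 58189) + 123904 = 89106 + 123904 = 213010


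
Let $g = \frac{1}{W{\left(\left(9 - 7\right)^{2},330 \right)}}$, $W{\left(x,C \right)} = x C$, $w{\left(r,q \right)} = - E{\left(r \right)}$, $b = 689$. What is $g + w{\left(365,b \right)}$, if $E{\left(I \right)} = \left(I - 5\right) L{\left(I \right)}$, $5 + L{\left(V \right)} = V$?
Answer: $- \frac{171071999}{1320} \approx -1.296 \cdot 10^{5}$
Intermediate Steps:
$L{\left(V \right)} = -5 + V$
$E{\left(I \right)} = \left(-5 + I\right)^{2}$ ($E{\left(I \right)} = \left(I - 5\right) \left(-5 + I\right) = \left(-5 + I\right) \left(-5 + I\right) = \left(-5 + I\right)^{2}$)
$w{\left(r,q \right)} = - \left(-5 + r\right)^{2}$
$W{\left(x,C \right)} = C x$
$g = \frac{1}{1320}$ ($g = \frac{1}{330 \left(9 - 7\right)^{2}} = \frac{1}{330 \cdot 2^{2}} = \frac{1}{330 \cdot 4} = \frac{1}{1320} \approx 0.00075758$)
$g + w{\left(365,b \right)} = \frac{1}{1320} - \left(-5 + 365\right)^{2} = \frac{1}{1320} - 360^{2} = \frac{1}{1320} - 129600 = - \frac{171071999}{1320}$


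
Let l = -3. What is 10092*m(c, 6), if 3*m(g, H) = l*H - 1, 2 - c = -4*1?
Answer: -63916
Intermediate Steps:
c = 6 (c = 2 - (-4) = 2 - 1*(-4) = 2 + 4 = 6)
m(g, H) = -⅓ - H (m(g, H) = (-3*H - 1)/3 = (-1 - 3*H)/3 = -⅓ - H)
10092*m(c, 6) = 10092*(-⅓ - 1*6) = 10092*(-⅓ - 6) = 10092*(-19/3) = -63916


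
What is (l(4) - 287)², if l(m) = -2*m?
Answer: 87025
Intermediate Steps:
(l(4) - 287)² = (-2*4 - 287)² = (-8 - 287)² = (-295)² = 87025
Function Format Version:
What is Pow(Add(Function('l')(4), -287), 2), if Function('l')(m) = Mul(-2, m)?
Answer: 87025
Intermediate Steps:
Pow(Add(Function('l')(4), -287), 2) = Pow(Add(Mul(-2, 4), -287), 2) = Pow(Add(-8, -287), 2) = Pow(-295, 2) = 87025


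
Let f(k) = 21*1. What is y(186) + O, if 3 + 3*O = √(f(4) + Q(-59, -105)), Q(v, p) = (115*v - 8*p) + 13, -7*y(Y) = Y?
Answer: -193/7 + I*√5911/3 ≈ -27.571 + 25.628*I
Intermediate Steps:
y(Y) = -Y/7
f(k) = 21
Q(v, p) = 13 - 8*p + 115*v (Q(v, p) = (-8*p + 115*v) + 13 = 13 - 8*p + 115*v)
O = -1 + I*√5911/3 (O = -1 + √(21 + (13 - 8*(-105) + 115*(-59)))/3 = -1 + √(21 + (13 + 840 - 6785))/3 = -1 + √(21 - 5932)/3 = -1 + √(-5911)/3 = -1 + (I*√5911)/3 = -1 + I*√5911/3 ≈ -1.0 + 25.628*I)
y(186) + O = -⅐*186 + (-1 + I*√5911/3) = -186/7 + (-1 + I*√5911/3) = -193/7 + I*√5911/3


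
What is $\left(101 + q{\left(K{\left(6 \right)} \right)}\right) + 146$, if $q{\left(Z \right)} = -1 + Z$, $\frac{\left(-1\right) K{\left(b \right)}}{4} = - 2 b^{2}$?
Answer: $534$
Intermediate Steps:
$K{\left(b \right)} = 8 b^{2}$ ($K{\left(b \right)} = - 4 \left(- 2 b^{2}\right) = 8 b^{2}$)
$\left(101 + q{\left(K{\left(6 \right)} \right)}\right) + 146 = \left(101 - \left(1 - 8 \cdot 6^{2}\right)\right) + 146 = \left(101 + \left(-1 + 8 \cdot 36\right)\right) + 146 = \left(101 + \left(-1 + 288\right)\right) + 146 = \left(101 + 287\right) + 146 = 388 + 146 = 534$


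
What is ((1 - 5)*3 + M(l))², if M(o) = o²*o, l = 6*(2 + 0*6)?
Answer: 2944656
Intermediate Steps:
l = 12 (l = 6*(2 + 0) = 6*2 = 12)
M(o) = o³
((1 - 5)*3 + M(l))² = ((1 - 5)*3 + 12³)² = (-4*3 + 1728)² = (-12 + 1728)² = 1716² = 2944656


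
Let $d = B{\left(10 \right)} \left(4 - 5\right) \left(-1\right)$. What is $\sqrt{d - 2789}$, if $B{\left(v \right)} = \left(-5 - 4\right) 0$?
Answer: $i \sqrt{2789} \approx 52.811 i$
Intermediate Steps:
$B{\left(v \right)} = 0$ ($B{\left(v \right)} = \left(-9\right) 0 = 0$)
$d = 0$ ($d = 0 \left(4 - 5\right) \left(-1\right) = 0 \left(\left(-1\right) \left(-1\right)\right) = 0 \cdot 1 = 0$)
$\sqrt{d - 2789} = \sqrt{0 - 2789} = \sqrt{-2789} = i \sqrt{2789}$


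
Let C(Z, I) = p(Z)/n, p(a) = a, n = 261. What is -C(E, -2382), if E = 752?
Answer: -752/261 ≈ -2.8812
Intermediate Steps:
C(Z, I) = Z/261
-C(E, -2382) = -752/261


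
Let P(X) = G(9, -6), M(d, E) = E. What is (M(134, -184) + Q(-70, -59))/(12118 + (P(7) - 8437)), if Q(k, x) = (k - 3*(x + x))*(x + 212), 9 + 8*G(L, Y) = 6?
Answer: 346144/29445 ≈ 11.756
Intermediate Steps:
G(L, Y) = -3/8 (G(L, Y) = -9/8 + (⅛)*6 = -9/8 + ¾ = -3/8)
P(X) = -3/8
Q(k, x) = (212 + x)*(k - 6*x) (Q(k, x) = (k - 6*x)*(212 + x) = (212 + x)*(k - 6*x))
(M(134, -184) + Q(-70, -59))/(12118 + (P(7) - 8437)) = (-184 + (-1272*(-59) - 6*(-59)² + 212*(-70) - 70*(-59)))/(12118 + (-3/8 - 8437)) = (-184 + (75048 - 6*3481 - 14840 + 4130))/(12118 - 67499/8) = (-184 + (75048 - 20886 - 14840 + 4130))/(29445/8) = (-184 + 43452)*(8/29445) = 43268*(8/29445) = 346144/29445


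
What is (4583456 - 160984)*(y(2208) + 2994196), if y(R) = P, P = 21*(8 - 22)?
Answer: 13240447765744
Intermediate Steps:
P = -294 (P = 21*(-14) = -294)
y(R) = -294
(4583456 - 160984)*(y(2208) + 2994196) = (4583456 - 160984)*(-294 + 2994196) = 4422472*2993902 = 13240447765744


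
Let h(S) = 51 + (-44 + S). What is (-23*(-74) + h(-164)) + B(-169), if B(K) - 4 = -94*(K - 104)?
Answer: 27211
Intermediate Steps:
B(K) = 9780 - 94*K (B(K) = 4 - 94*(K - 104) = 4 - 94*(-104 + K) = 4 + (9776 - 94*K) = 9780 - 94*K)
h(S) = 7 + S
(-23*(-74) + h(-164)) + B(-169) = (-23*(-74) + (7 - 164)) + (9780 - 94*(-169)) = (1702 - 157) + (9780 + 15886) = 1545 + 25666 = 27211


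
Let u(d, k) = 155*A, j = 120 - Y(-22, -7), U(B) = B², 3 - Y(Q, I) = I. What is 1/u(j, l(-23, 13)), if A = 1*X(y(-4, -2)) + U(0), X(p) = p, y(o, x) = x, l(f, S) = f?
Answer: -1/310 ≈ -0.0032258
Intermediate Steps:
Y(Q, I) = 3 - I
A = -2 (A = 1*(-2) + 0² = -2 + 0 = -2)
j = 110 (j = 120 - (3 - 1*(-7)) = 120 - (3 + 7) = 120 - 1*10 = 120 - 10 = 110)
u(d, k) = -310 (u(d, k) = 155*(-2) = -310)
1/u(j, l(-23, 13)) = 1/(-310) = -1/310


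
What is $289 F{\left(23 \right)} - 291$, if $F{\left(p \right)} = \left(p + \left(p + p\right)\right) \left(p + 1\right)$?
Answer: $478293$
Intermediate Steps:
$F{\left(p \right)} = 3 p \left(1 + p\right)$ ($F{\left(p \right)} = \left(p + 2 p\right) \left(1 + p\right) = 3 p \left(1 + p\right)$)
$289 F{\left(23 \right)} - 291 = 289 \cdot 3 \cdot 23 \left(1 + 23\right) - 291 = 289 \cdot 3 \cdot 23 \cdot 24 - 291 = 289 \cdot 1656 - 291 = 478584 - 291 = 478293$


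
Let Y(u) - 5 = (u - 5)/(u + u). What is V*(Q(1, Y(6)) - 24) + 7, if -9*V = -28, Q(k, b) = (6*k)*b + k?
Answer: 91/3 ≈ 30.333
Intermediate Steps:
Y(u) = 5 + (-5 + u)/(2*u) (Y(u) = 5 + (u - 5)/(u + u) = 5 + (-5 + u)/((2*u)) = 5 + (-5 + u)*(1/(2*u)) = 5 + (-5 + u)/(2*u))
Q(k, b) = k + 6*b*k (Q(k, b) = 6*b*k + k = k + 6*b*k)
V = 28/9 (V = -⅑*(-28) = 28/9 ≈ 3.1111)
V*(Q(1, Y(6)) - 24) + 7 = 28*(1*(1 + 6*((½)*(-5 + 11*6)/6)) - 24)/9 + 7 = 28*(1*(1 + 6*((½)*(⅙)*(-5 + 66))) - 24)/9 + 7 = 28*(1*(1 + 6*((½)*(⅙)*61)) - 24)/9 + 7 = 28*(1*(1 + 6*(61/12)) - 24)/9 + 7 = 28*(1*(1 + 61/2) - 24)/9 + 7 = 28*(1*(63/2) - 24)/9 + 7 = 28*(63/2 - 24)/9 + 7 = (28/9)*(15/2) + 7 = 70/3 + 7 = 91/3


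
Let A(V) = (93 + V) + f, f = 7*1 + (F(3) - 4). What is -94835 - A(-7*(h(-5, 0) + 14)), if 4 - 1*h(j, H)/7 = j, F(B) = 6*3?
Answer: -94410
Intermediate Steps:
F(B) = 18
h(j, H) = 28 - 7*j
f = 21 (f = 7*1 + (18 - 4) = 7 + 14 = 21)
A(V) = 114 + V (A(V) = (93 + V) + 21 = 114 + V)
-94835 - A(-7*(h(-5, 0) + 14)) = -94835 - (114 - 7*((28 - 7*(-5)) + 14)) = -94835 - (114 - 7*((28 + 35) + 14)) = -94835 - (114 - 7*(63 + 14)) = -94835 - (114 - 7*77) = -94835 - (114 - 539) = -94835 - 1*(-425) = -94835 + 425 = -94410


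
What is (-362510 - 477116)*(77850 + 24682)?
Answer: -86088533032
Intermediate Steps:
(-362510 - 477116)*(77850 + 24682) = -839626*102532 = -86088533032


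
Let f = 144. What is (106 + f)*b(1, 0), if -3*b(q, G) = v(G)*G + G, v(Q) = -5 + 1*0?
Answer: 0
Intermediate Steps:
v(Q) = -5 (v(Q) = -5 + 0 = -5)
b(q, G) = 4*G/3 (b(q, G) = -(-5*G + G)/3 = -(-4)*G/3 = 4*G/3)
(106 + f)*b(1, 0) = (106 + 144)*((4/3)*0) = 250*0 = 0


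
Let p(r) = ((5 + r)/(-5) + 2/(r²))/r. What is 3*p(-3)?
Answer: 8/45 ≈ 0.17778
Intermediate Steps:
p(r) = (-1 + 2/r² - r/5)/r (p(r) = ((5 + r)*(-⅕) + 2/r²)/r = ((-1 - r/5) + 2/r²)/r = (-1 + 2/r² - r/5)/r)
3*p(-3) = 3*(-⅕ - 1/(-3) + 2/(-3)³) = 3*(-⅕ - 1*(-⅓) + 2*(-1/27)) = 3*(-⅕ + ⅓ - 2/27) = 3*(8/135) = 8/45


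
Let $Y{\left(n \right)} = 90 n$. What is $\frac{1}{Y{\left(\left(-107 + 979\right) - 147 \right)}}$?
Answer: $\frac{1}{65250} \approx 1.5326 \cdot 10^{-5}$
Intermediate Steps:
$\frac{1}{Y{\left(\left(-107 + 979\right) - 147 \right)}} = \frac{1}{90 \left(\left(-107 + 979\right) - 147\right)} = \frac{1}{90 \left(872 - 147\right)} = \frac{1}{90 \cdot 725} = \frac{1}{65250}$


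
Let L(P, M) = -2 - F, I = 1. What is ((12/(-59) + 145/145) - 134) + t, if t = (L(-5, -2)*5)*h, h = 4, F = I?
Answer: -11399/59 ≈ -193.20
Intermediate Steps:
F = 1
L(P, M) = -3 (L(P, M) = -2 - 1*1 = -2 - 1 = -3)
t = -60 (t = -3*5*4 = -15*4 = -60)
((12/(-59) + 145/145) - 134) + t = ((12/(-59) + 145/145) - 134) - 60 = ((12*(-1/59) + 145*(1/145)) - 134) - 60 = ((-12/59 + 1) - 134) - 60 = (47/59 - 134) - 60 = -7859/59 - 60 = -11399/59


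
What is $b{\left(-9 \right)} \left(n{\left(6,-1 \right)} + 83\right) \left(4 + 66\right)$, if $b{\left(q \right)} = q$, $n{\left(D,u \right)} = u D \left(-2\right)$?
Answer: $-59850$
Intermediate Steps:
$n{\left(D,u \right)} = - 2 D u$ ($n{\left(D,u \right)} = D u \left(-2\right) = - 2 D u$)
$b{\left(-9 \right)} \left(n{\left(6,-1 \right)} + 83\right) \left(4 + 66\right) = - 9 \left(\left(-2\right) 6 \left(-1\right) + 83\right) \left(4 + 66\right) = - 9 \left(12 + 83\right) 70 = - 9 \cdot 95 \cdot 70 = \left(-9\right) 6650 = -59850$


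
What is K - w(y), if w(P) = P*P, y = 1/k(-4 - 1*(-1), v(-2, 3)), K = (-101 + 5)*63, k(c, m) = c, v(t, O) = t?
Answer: -54433/9 ≈ -6048.1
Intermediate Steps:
K = -6048 (K = -96*63 = -6048)
y = -⅓ (y = 1/(-4 - 1*(-1)) = 1/(-4 + 1) = 1/(-3) = -⅓ ≈ -0.33333)
w(P) = P²
K - w(y) = -6048 - (-⅓)² = -6048 - 1*⅑ = -6048 - ⅑ = -54433/9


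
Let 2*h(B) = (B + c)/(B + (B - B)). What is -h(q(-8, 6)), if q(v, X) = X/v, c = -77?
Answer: -311/6 ≈ -51.833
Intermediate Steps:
h(B) = (-77 + B)/(2*B) (h(B) = ((B - 77)/(B + (B - B)))/2 = ((-77 + B)/(B + 0))/2 = ((-77 + B)/B)/2 = (-77 + B)/(2*B))
-h(q(-8, 6)) = -(-77 + 6/(-8))/(2*(6/(-8))) = -(-77 + 6*(-⅛))/(2*(6*(-⅛))) = -(-77 - ¾)/(2*(-¾)) = -(-4)*(-311)/(2*3*4) = -1*311/6 = -311/6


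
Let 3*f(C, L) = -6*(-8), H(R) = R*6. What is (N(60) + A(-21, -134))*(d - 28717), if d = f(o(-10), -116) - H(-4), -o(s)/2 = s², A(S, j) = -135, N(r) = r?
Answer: 2150775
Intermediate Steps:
H(R) = 6*R
o(s) = -2*s²
f(C, L) = 16 (f(C, L) = (-6*(-8))/3 = (⅓)*48 = 16)
d = 40 (d = 16 - 6*(-4) = 16 - 1*(-24) = 16 + 24 = 40)
(N(60) + A(-21, -134))*(d - 28717) = (60 - 135)*(40 - 28717) = -75*(-28677) = 2150775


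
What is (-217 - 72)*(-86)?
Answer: 24854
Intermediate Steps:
(-217 - 72)*(-86) = -289*(-86) = 24854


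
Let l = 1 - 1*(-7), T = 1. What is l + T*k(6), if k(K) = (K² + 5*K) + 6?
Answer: 80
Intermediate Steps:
k(K) = 6 + K² + 5*K
l = 8 (l = 1 + 7 = 8)
l + T*k(6) = 8 + 1*(6 + 6² + 5*6) = 8 + 1*(6 + 36 + 30) = 8 + 1*72 = 8 + 72 = 80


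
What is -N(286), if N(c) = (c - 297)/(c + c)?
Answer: 1/52 ≈ 0.019231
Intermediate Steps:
N(c) = (-297 + c)/(2*c) (N(c) = (-297 + c)/((2*c)) = (-297 + c)*(1/(2*c)) = (-297 + c)/(2*c))
-N(286) = -(-297 + 286)/(2*286) = -(-11)/(2*286) = -1*(-1/52) = 1/52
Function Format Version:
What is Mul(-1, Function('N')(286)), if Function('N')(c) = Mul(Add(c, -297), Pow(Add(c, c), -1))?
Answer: Rational(1, 52) ≈ 0.019231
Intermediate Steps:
Function('N')(c) = Mul(Rational(1, 2), Pow(c, -1), Add(-297, c)) (Function('N')(c) = Mul(Add(-297, c), Pow(Mul(2, c), -1)) = Mul(Add(-297, c), Mul(Rational(1, 2), Pow(c, -1))) = Mul(Rational(1, 2), Pow(c, -1), Add(-297, c)))
Mul(-1, Function('N')(286)) = Mul(-1, Mul(Rational(1, 2), Pow(286, -1), Add(-297, 286))) = Mul(-1, Mul(Rational(1, 2), Rational(1, 286), -11)) = Mul(-1, Rational(-1, 52)) = Rational(1, 52)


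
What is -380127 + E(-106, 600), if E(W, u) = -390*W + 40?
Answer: -338747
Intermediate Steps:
E(W, u) = 40 - 390*W
-380127 + E(-106, 600) = -380127 + (40 - 390*(-106)) = -380127 + (40 + 41340) = -380127 + 41380 = -338747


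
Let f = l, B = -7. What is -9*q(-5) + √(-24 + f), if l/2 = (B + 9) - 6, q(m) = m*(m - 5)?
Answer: -450 + 4*I*√2 ≈ -450.0 + 5.6569*I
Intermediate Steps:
q(m) = m*(-5 + m)
l = -8 (l = 2*((-7 + 9) - 6) = 2*(2 - 6) = 2*(-4) = -8)
f = -8
-9*q(-5) + √(-24 + f) = -(-45)*(-5 - 5) + √(-24 - 8) = -(-45)*(-10) + √(-32) = -9*50 + 4*I*√2 = -450 + 4*I*√2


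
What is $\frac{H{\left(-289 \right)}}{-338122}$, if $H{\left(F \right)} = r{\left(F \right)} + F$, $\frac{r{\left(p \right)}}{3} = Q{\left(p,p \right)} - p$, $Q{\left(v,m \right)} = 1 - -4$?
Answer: $- \frac{593}{338122} \approx -0.0017538$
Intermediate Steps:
$Q{\left(v,m \right)} = 5$ ($Q{\left(v,m \right)} = 1 + 4 = 5$)
$r{\left(p \right)} = 15 - 3 p$ ($r{\left(p \right)} = 3 \left(5 - p\right) = 15 - 3 p$)
$H{\left(F \right)} = 15 - 2 F$ ($H{\left(F \right)} = \left(15 - 3 F\right) + F = 15 - 2 F$)
$\frac{H{\left(-289 \right)}}{-338122} = \frac{15 - -578}{-338122} = \left(15 + 578\right) \left(- \frac{1}{338122}\right) = 593 \left(- \frac{1}{338122}\right) = - \frac{593}{338122}$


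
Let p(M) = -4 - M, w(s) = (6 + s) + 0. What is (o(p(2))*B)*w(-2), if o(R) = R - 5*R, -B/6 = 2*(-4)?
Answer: 4608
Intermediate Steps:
B = 48 (B = -12*(-4) = -6*(-8) = 48)
w(s) = 6 + s
o(R) = -4*R
(o(p(2))*B)*w(-2) = (-4*(-4 - 1*2)*48)*(6 - 2) = (-4*(-4 - 2)*48)*4 = (-4*(-6)*48)*4 = (24*48)*4 = 1152*4 = 4608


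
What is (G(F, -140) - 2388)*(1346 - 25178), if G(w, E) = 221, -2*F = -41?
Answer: 51643944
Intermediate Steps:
F = 41/2 (F = -½*(-41) = 41/2 ≈ 20.500)
(G(F, -140) - 2388)*(1346 - 25178) = (221 - 2388)*(1346 - 25178) = -2167*(-23832) = 51643944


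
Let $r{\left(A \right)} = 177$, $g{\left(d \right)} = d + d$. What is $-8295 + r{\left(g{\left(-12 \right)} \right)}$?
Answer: $-8118$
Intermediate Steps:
$g{\left(d \right)} = 2 d$
$-8295 + r{\left(g{\left(-12 \right)} \right)} = -8295 + 177 = -8118$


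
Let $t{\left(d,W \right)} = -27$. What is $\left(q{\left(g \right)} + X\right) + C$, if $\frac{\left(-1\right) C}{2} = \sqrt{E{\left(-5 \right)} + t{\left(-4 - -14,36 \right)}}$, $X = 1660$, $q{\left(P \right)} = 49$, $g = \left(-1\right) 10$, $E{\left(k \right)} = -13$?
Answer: $1709 - 4 i \sqrt{10} \approx 1709.0 - 12.649 i$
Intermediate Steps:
$g = -10$
$C = - 4 i \sqrt{10}$ ($C = - 2 \sqrt{-13 - 27} = - 2 \sqrt{-40} = - 2 \cdot 2 i \sqrt{10} = - 4 i \sqrt{10} \approx - 12.649 i$)
$\left(q{\left(g \right)} + X\right) + C = \left(49 + 1660\right) - 4 i \sqrt{10} = 1709 - 4 i \sqrt{10}$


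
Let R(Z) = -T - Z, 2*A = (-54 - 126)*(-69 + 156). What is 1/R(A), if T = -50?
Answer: 1/7880 ≈ 0.00012690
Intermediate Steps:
A = -7830 (A = ((-54 - 126)*(-69 + 156))/2 = (-180*87)/2 = (1/2)*(-15660) = -7830)
R(Z) = 50 - Z (R(Z) = -1*(-50) - Z = 50 - Z)
1/R(A) = 1/(50 - 1*(-7830)) = 1/(50 + 7830) = 1/7880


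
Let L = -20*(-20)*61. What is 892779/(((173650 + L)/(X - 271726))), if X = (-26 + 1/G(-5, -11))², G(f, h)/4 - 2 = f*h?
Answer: -838633444888523/686362080 ≈ -1.2219e+6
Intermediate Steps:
G(f, h) = 8 + 4*f*h (G(f, h) = 8 + 4*(f*h) = 8 + 4*f*h)
L = 24400 (L = 400*61 = 24400)
X = 35129329/51984 (X = (-26 + 1/(8 + 4*(-5)*(-11)))² = (-26 + 1/(8 + 220))² = (-26 + 1/228)² = (-5927/228)² = 35129329/51984 ≈ 675.77)
892779/(((173650 + L)/(X - 271726))) = 892779/(((173650 + 24400)/(35129329/51984 - 271726))) = 892779/((198050/(-14090275055/51984))) = 892779/((198050*(-51984/14090275055))) = 892779/(-2059086240/2818055011) = 892779*(-2818055011/2059086240) = -838633444888523/686362080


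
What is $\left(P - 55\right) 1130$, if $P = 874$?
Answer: $925470$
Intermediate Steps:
$\left(P - 55\right) 1130 = \left(874 - 55\right) 1130 = 819 \cdot 1130 = 925470$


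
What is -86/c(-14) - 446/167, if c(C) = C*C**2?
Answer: -604731/229124 ≈ -2.6393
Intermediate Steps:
c(C) = C**3
-86/c(-14) - 446/167 = -86/((-14)**3) - 446/167 = -86/(-2744) - 446*1/167 = -86*(-1/2744) - 446/167 = 43/1372 - 446/167 = -604731/229124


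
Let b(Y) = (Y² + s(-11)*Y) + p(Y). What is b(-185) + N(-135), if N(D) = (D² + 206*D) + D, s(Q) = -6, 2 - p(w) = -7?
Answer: 25624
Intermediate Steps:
p(w) = 9 (p(w) = 2 - 1*(-7) = 2 + 7 = 9)
N(D) = D² + 207*D
b(Y) = 9 + Y² - 6*Y (b(Y) = (Y² - 6*Y) + 9 = 9 + Y² - 6*Y)
b(-185) + N(-135) = (9 + (-185)² - 6*(-185)) - 135*(207 - 135) = (9 + 34225 + 1110) - 135*72 = 35344 - 9720 = 25624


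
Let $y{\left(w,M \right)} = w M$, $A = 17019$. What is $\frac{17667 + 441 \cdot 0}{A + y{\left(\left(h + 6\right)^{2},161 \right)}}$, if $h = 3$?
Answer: $\frac{1963}{3340} \approx 0.58772$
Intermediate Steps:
$y{\left(w,M \right)} = M w$
$\frac{17667 + 441 \cdot 0}{A + y{\left(\left(h + 6\right)^{2},161 \right)}} = \frac{17667 + 441 \cdot 0}{17019 + 161 \left(3 + 6\right)^{2}} = \frac{17667 + 0}{17019 + 161 \cdot 9^{2}} = \frac{17667}{17019 + 161 \cdot 81} = \frac{17667}{17019 + 13041} = \frac{17667}{30060} = 17667 \cdot \frac{1}{30060} = \frac{1963}{3340}$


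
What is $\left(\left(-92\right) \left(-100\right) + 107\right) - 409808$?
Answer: $-400501$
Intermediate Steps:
$\left(\left(-92\right) \left(-100\right) + 107\right) - 409808 = \left(9200 + 107\right) - 409808 = 9307 - 409808 = -400501$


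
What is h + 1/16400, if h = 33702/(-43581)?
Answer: -184223073/238242800 ≈ -0.77326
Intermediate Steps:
h = -11234/14527 (h = 33702*(-1/43581) = -11234/14527 ≈ -0.77332)
h + 1/16400 = -11234/14527 + 1/16400 = -184223073/238242800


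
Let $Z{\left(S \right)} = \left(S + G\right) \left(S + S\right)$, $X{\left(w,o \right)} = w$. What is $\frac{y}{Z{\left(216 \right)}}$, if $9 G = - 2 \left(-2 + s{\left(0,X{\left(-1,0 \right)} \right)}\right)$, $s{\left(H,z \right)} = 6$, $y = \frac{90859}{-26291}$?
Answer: $- \frac{90859}{2443170048} \approx -3.7189 \cdot 10^{-5}$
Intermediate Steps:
$y = - \frac{90859}{26291}$ ($y = 90859 \left(- \frac{1}{26291}\right) = - \frac{90859}{26291} \approx -3.4559$)
$G = - \frac{8}{9}$ ($G = \frac{\left(-2\right) \left(-2 + 6\right)}{9} = \frac{\left(-2\right) 4}{9} = \frac{1}{9} \left(-8\right) = - \frac{8}{9} \approx -0.88889$)
$Z{\left(S \right)} = 2 S \left(- \frac{8}{9} + S\right)$ ($Z{\left(S \right)} = \left(S - \frac{8}{9}\right) \left(S + S\right) = \left(- \frac{8}{9} + S\right) 2 S = 2 S \left(- \frac{8}{9} + S\right)$)
$\frac{y}{Z{\left(216 \right)}} = - \frac{90859}{26291 \cdot \frac{2}{9} \cdot 216 \left(-8 + 9 \cdot 216\right)} = - \frac{90859}{26291 \cdot \frac{2}{9} \cdot 216 \left(-8 + 1944\right)} = - \frac{90859}{26291 \cdot \frac{2}{9} \cdot 216 \cdot 1936} = - \frac{90859}{26291 \cdot 92928} = \left(- \frac{90859}{26291}\right) \frac{1}{92928} = - \frac{90859}{2443170048}$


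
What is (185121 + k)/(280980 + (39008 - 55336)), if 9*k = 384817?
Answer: 1025453/1190934 ≈ 0.86105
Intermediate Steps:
k = 384817/9 (k = (⅑)*384817 = 384817/9 ≈ 42757.)
(185121 + k)/(280980 + (39008 - 55336)) = (185121 + 384817/9)/(280980 + (39008 - 55336)) = 2050906/(9*(280980 - 16328)) = (2050906/9)/264652 = (2050906/9)*(1/264652) = 1025453/1190934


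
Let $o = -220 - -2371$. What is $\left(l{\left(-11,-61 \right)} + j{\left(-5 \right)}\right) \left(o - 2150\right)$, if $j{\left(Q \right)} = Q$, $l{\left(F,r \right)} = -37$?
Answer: $-42$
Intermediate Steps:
$o = 2151$ ($o = -220 + 2371 = 2151$)
$\left(l{\left(-11,-61 \right)} + j{\left(-5 \right)}\right) \left(o - 2150\right) = \left(-37 - 5\right) \left(2151 - 2150\right) = \left(-42\right) 1 = -42$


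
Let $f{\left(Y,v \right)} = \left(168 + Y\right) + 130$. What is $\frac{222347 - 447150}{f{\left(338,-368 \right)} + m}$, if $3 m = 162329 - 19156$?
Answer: $- \frac{674409}{145081} \approx -4.6485$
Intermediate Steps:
$f{\left(Y,v \right)} = 298 + Y$
$m = \frac{143173}{3}$ ($m = \frac{162329 - 19156}{3} = \frac{1}{3} \cdot 143173 = \frac{143173}{3} \approx 47724.0$)
$\frac{222347 - 447150}{f{\left(338,-368 \right)} + m} = \frac{222347 - 447150}{\left(298 + 338\right) + \frac{143173}{3}} = - \frac{224803}{636 + \frac{143173}{3}} = - \frac{224803}{\frac{145081}{3}} = \left(-224803\right) \frac{3}{145081} = - \frac{674409}{145081}$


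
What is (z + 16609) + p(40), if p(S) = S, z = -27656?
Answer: -11007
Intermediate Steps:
(z + 16609) + p(40) = (-27656 + 16609) + 40 = -11047 + 40 = -11007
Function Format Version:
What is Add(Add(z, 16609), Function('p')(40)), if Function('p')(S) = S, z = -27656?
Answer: -11007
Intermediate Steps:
Add(Add(z, 16609), Function('p')(40)) = Add(Add(-27656, 16609), 40) = Add(-11047, 40) = -11007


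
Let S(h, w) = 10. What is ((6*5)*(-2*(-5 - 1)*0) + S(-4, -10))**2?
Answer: 100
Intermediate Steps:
((6*5)*(-2*(-5 - 1)*0) + S(-4, -10))**2 = ((6*5)*(-2*(-5 - 1)*0) + 10)**2 = (30*(-2*(-6)*0) + 10)**2 = (30*(12*0) + 10)**2 = (30*0 + 10)**2 = (0 + 10)**2 = 10**2 = 100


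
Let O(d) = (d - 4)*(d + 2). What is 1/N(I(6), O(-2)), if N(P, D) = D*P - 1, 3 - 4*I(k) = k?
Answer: -1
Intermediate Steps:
I(k) = ¾ - k/4
O(d) = (-4 + d)*(2 + d)
N(P, D) = -1 + D*P
1/N(I(6), O(-2)) = 1/(-1 + (-8 + (-2)² - 2*(-2))*(¾ - ¼*6)) = 1/(-1 + (-8 + 4 + 4)*(¾ - 3/2)) = 1/(-1 + 0*(-¾)) = 1/(-1 + 0) = 1/(-1) = -1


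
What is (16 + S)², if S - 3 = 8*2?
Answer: 1225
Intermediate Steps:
S = 19 (S = 3 + 8*2 = 3 + 16 = 19)
(16 + S)² = (16 + 19)² = 35² = 1225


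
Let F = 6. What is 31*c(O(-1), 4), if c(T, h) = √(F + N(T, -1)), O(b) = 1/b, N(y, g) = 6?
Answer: 62*√3 ≈ 107.39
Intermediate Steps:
O(b) = 1/b
c(T, h) = 2*√3 (c(T, h) = √(6 + 6) = √12 = 2*√3)
31*c(O(-1), 4) = 31*(2*√3) = 62*√3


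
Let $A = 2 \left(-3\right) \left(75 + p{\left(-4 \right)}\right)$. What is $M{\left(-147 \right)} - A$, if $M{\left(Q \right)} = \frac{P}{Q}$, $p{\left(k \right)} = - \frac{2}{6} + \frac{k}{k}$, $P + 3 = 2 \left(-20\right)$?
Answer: $\frac{66781}{147} \approx 454.29$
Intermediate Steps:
$P = -43$ ($P = -3 + 2 \left(-20\right) = -3 - 40 = -43$)
$p{\left(k \right)} = \frac{2}{3}$ ($p{\left(k \right)} = \left(-2\right) \frac{1}{6} + 1 = - \frac{1}{3} + 1 = \frac{2}{3}$)
$M{\left(Q \right)} = - \frac{43}{Q}$
$A = -454$ ($A = 2 \left(-3\right) \left(75 + \frac{2}{3}\right) = \left(-6\right) \frac{227}{3} = -454$)
$M{\left(-147 \right)} - A = - \frac{43}{-147} - -454 = \left(-43\right) \left(- \frac{1}{147}\right) + 454 = \frac{43}{147} + 454 = \frac{66781}{147}$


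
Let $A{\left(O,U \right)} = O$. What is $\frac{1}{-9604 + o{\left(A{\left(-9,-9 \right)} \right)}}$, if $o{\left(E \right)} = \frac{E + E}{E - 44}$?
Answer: $- \frac{53}{508994} \approx -0.00010413$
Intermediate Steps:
$o{\left(E \right)} = \frac{2 E}{-44 + E}$
$\frac{1}{-9604 + o{\left(A{\left(-9,-9 \right)} \right)}} = \frac{1}{-9604 + 2 \left(-9\right) \frac{1}{-44 - 9}} = \frac{1}{-9604 + 2 \left(-9\right) \frac{1}{-53}} = \frac{1}{-9604 + 2 \left(-9\right) \left(- \frac{1}{53}\right)} = \frac{1}{-9604 + \frac{18}{53}} = \frac{1}{- \frac{508994}{53}} = - \frac{53}{508994}$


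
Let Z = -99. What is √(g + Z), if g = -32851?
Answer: 5*I*√1318 ≈ 181.52*I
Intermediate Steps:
√(g + Z) = √(-32851 - 99) = √(-32950) = 5*I*√1318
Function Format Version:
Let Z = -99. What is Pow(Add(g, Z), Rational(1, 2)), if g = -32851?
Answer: Mul(5, I, Pow(1318, Rational(1, 2))) ≈ Mul(181.52, I)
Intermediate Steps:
Pow(Add(g, Z), Rational(1, 2)) = Pow(Add(-32851, -99), Rational(1, 2)) = Pow(-32950, Rational(1, 2)) = Mul(5, I, Pow(1318, Rational(1, 2)))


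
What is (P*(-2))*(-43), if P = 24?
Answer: 2064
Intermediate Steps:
(P*(-2))*(-43) = (24*(-2))*(-43) = -48*(-43) = 2064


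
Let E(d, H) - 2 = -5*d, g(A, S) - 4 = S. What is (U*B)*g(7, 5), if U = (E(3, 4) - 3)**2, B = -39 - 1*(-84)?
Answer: 103680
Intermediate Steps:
g(A, S) = 4 + S
B = 45 (B = -39 + 84 = 45)
E(d, H) = 2 - 5*d
U = 256 (U = ((2 - 5*3) - 3)**2 = ((2 - 15) - 3)**2 = (-13 - 3)**2 = (-16)**2 = 256)
(U*B)*g(7, 5) = (256*45)*(4 + 5) = 11520*9 = 103680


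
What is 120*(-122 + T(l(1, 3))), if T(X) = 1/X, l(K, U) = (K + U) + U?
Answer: -102360/7 ≈ -14623.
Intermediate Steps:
l(K, U) = K + 2*U
120*(-122 + T(l(1, 3))) = 120*(-122 + 1/(1 + 2*3)) = 120*(-122 + 1/(1 + 6)) = 120*(-122 + 1/7) = 120*(-122 + ⅐) = 120*(-853/7) = -102360/7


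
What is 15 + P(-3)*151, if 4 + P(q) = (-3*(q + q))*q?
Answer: -8743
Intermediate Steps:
P(q) = -4 - 6*q**2 (P(q) = -4 + (-3*(q + q))*q = -4 + (-6*q)*q = -4 - 6*q**2)
15 + P(-3)*151 = 15 + (-4 - 6*(-3)**2)*151 = 15 + (-4 - 6*9)*151 = 15 + (-4 - 54)*151 = 15 - 58*151 = 15 - 8758 = -8743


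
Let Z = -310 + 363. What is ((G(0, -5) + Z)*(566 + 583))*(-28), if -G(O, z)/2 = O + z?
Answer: -2026836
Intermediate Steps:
Z = 53
G(O, z) = -2*O - 2*z (G(O, z) = -2*(O + z) = -2*O - 2*z)
((G(0, -5) + Z)*(566 + 583))*(-28) = (((-2*0 - 2*(-5)) + 53)*(566 + 583))*(-28) = (((0 + 10) + 53)*1149)*(-28) = ((10 + 53)*1149)*(-28) = (63*1149)*(-28) = 72387*(-28) = -2026836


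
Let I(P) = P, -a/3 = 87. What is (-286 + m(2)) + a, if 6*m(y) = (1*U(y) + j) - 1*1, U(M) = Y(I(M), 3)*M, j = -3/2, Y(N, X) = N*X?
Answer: -6545/12 ≈ -545.42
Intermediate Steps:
a = -261 (a = -3*87 = -261)
j = -3/2 (j = -3*1/2 = -3/2 ≈ -1.5000)
U(M) = 3*M**2 (U(M) = (M*3)*M = (3*M)*M = 3*M**2)
m(y) = -5/12 + y**2/2 (m(y) = ((1*(3*y**2) - 3/2) - 1*1)/6 = ((3*y**2 - 3/2) - 1)/6 = ((-3/2 + 3*y**2) - 1)/6 = (-5/2 + 3*y**2)/6 = -5/12 + y**2/2)
(-286 + m(2)) + a = (-286 + (-5/12 + (1/2)*2**2)) - 261 = (-286 + (-5/12 + (1/2)*4)) - 261 = (-286 + (-5/12 + 2)) - 261 = (-286 + 19/12) - 261 = -3413/12 - 261 = -6545/12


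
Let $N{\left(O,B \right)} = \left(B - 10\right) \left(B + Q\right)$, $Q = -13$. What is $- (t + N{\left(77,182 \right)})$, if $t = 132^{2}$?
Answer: $-46492$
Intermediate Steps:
$t = 17424$
$N{\left(O,B \right)} = \left(-13 + B\right) \left(-10 + B\right)$ ($N{\left(O,B \right)} = \left(B - 10\right) \left(B - 13\right) = \left(-10 + B\right) \left(-13 + B\right) = \left(-13 + B\right) \left(-10 + B\right)$)
$- (t + N{\left(77,182 \right)}) = - (17424 + \left(130 + 182^{2} - 4186\right)) = - (17424 + \left(130 + 33124 - 4186\right)) = - (17424 + 29068) = \left(-1\right) 46492 = -46492$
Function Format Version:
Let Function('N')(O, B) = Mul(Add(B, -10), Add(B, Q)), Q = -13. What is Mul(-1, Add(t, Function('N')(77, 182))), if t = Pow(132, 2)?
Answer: -46492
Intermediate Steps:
t = 17424
Function('N')(O, B) = Mul(Add(-13, B), Add(-10, B)) (Function('N')(O, B) = Mul(Add(B, -10), Add(B, -13)) = Mul(Add(-10, B), Add(-13, B)) = Mul(Add(-13, B), Add(-10, B)))
Mul(-1, Add(t, Function('N')(77, 182))) = Mul(-1, Add(17424, Add(130, Pow(182, 2), Mul(-23, 182)))) = Mul(-1, Add(17424, Add(130, 33124, -4186))) = Mul(-1, Add(17424, 29068)) = Mul(-1, 46492) = -46492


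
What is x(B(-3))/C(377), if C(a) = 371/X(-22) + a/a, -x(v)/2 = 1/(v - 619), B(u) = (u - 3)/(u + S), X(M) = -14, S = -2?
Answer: -20/157539 ≈ -0.00012695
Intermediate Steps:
B(u) = (-3 + u)/(-2 + u) (B(u) = (u - 3)/(u - 2) = (-3 + u)/(-2 + u))
x(v) = -2/(-619 + v) (x(v) = -2/(v - 619) = -2/(-619 + v))
C(a) = -51/2 (C(a) = 371/(-14) + a/a = 371*(-1/14) + 1 = -53/2 + 1 = -51/2)
x(B(-3))/C(377) = (-2/(-619 + (-3 - 3)/(-2 - 3)))/(-51/2) = -2/(-619 - 6/(-5))*(-2/51) = -2/(-619 - ⅕*(-6))*(-2/51) = -2/(-619 + 6/5)*(-2/51) = -2/(-3089/5)*(-2/51) = -2*(-5/3089)*(-2/51) = (10/3089)*(-2/51) = -20/157539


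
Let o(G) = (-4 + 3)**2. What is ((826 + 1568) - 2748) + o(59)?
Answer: -353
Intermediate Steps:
o(G) = 1 (o(G) = (-1)**2 = 1)
((826 + 1568) - 2748) + o(59) = ((826 + 1568) - 2748) + 1 = (2394 - 2748) + 1 = -354 + 1 = -353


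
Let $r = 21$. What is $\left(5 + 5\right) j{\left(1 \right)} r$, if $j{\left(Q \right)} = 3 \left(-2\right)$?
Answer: $-1260$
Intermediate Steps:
$j{\left(Q \right)} = -6$
$\left(5 + 5\right) j{\left(1 \right)} r = \left(5 + 5\right) \left(-6\right) 21 = 10 \left(-6\right) 21 = \left(-60\right) 21 = -1260$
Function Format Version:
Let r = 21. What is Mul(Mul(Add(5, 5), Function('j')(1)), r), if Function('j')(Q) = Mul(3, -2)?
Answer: -1260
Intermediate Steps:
Function('j')(Q) = -6
Mul(Mul(Add(5, 5), Function('j')(1)), r) = Mul(Mul(Add(5, 5), -6), 21) = Mul(Mul(10, -6), 21) = Mul(-60, 21) = -1260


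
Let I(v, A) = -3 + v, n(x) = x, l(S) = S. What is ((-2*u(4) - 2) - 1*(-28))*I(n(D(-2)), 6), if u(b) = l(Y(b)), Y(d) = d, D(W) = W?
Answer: -90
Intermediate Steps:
u(b) = b
((-2*u(4) - 2) - 1*(-28))*I(n(D(-2)), 6) = ((-2*4 - 2) - 1*(-28))*(-3 - 2) = ((-8 - 2) + 28)*(-5) = (-10 + 28)*(-5) = 18*(-5) = -90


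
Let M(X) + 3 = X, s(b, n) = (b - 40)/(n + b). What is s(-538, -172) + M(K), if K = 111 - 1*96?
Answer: 4549/355 ≈ 12.814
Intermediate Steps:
s(b, n) = (-40 + b)/(b + n)
K = 15 (K = 111 - 96 = 15)
M(X) = -3 + X
s(-538, -172) + M(K) = (-40 - 538)/(-538 - 172) + (-3 + 15) = -578/(-710) + 12 = -1/710*(-578) + 12 = 289/355 + 12 = 4549/355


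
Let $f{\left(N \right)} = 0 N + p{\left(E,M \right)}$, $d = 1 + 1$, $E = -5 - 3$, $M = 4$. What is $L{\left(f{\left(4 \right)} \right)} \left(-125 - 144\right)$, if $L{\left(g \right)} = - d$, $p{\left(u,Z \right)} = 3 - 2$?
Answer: $538$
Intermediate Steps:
$E = -8$ ($E = -5 - 3 = -8$)
$d = 2$
$p{\left(u,Z \right)} = 1$ ($p{\left(u,Z \right)} = 3 - 2 = 1$)
$f{\left(N \right)} = 1$ ($f{\left(N \right)} = 0 N + 1 = 0 + 1 = 1$)
$L{\left(g \right)} = -2$ ($L{\left(g \right)} = \left(-1\right) 2 = -2$)
$L{\left(f{\left(4 \right)} \right)} \left(-125 - 144\right) = - 2 \left(-125 - 144\right) = \left(-2\right) \left(-269\right) = 538$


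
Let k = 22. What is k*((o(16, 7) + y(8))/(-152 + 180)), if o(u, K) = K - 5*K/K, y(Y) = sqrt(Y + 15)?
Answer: 11/7 + 11*sqrt(23)/14 ≈ 5.3396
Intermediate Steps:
y(Y) = sqrt(15 + Y)
o(u, K) = -5 + K (o(u, K) = K - 5*1 = K - 5 = -5 + K)
k*((o(16, 7) + y(8))/(-152 + 180)) = 22*(((-5 + 7) + sqrt(15 + 8))/(-152 + 180)) = 22*((2 + sqrt(23))/28) = 22*((2 + sqrt(23))*(1/28)) = 22*(1/14 + sqrt(23)/28) = 11/7 + 11*sqrt(23)/14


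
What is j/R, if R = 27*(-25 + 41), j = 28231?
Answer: 28231/432 ≈ 65.349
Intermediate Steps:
R = 432 (R = 27*16 = 432)
j/R = 28231/432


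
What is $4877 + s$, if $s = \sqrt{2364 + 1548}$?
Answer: $4877 + 2 \sqrt{978} \approx 4939.5$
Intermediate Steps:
$s = 2 \sqrt{978}$ ($s = \sqrt{3912} = 2 \sqrt{978} \approx 62.546$)
$4877 + s = 4877 + 2 \sqrt{978}$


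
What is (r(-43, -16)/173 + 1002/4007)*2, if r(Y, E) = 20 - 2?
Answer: 490944/693211 ≈ 0.70822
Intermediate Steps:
r(Y, E) = 18
(r(-43, -16)/173 + 1002/4007)*2 = (18/173 + 1002/4007)*2 = (245472/693211)*2 = 490944/693211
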